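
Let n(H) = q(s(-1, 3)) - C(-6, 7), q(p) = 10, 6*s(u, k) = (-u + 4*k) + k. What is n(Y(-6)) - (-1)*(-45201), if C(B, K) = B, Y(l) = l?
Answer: -45185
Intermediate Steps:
s(u, k) = -u/6 + 5*k/6 (s(u, k) = ((-u + 4*k) + k)/6 = (-u + 5*k)/6 = -u/6 + 5*k/6)
n(H) = 16 (n(H) = 10 - 1*(-6) = 10 + 6 = 16)
n(Y(-6)) - (-1)*(-45201) = 16 - (-1)*(-45201) = 16 - 1*45201 = 16 - 45201 = -45185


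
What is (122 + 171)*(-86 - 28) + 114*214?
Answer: -9006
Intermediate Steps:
(122 + 171)*(-86 - 28) + 114*214 = 293*(-114) + 24396 = -33402 + 24396 = -9006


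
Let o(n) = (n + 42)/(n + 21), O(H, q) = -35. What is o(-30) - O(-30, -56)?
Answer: 101/3 ≈ 33.667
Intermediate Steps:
o(n) = (42 + n)/(21 + n)
o(-30) - O(-30, -56) = (42 - 30)/(21 - 30) - 1*(-35) = 12/(-9) + 35 = -1/9*12 + 35 = -4/3 + 35 = 101/3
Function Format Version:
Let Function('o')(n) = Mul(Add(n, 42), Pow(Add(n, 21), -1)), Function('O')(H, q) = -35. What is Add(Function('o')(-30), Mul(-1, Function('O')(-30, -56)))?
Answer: Rational(101, 3) ≈ 33.667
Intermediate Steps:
Function('o')(n) = Mul(Pow(Add(21, n), -1), Add(42, n)) (Function('o')(n) = Mul(Add(42, n), Pow(Add(21, n), -1)) = Mul(Pow(Add(21, n), -1), Add(42, n)))
Add(Function('o')(-30), Mul(-1, Function('O')(-30, -56))) = Add(Mul(Pow(Add(21, -30), -1), Add(42, -30)), Mul(-1, -35)) = Add(Mul(Pow(-9, -1), 12), 35) = Add(Mul(Rational(-1, 9), 12), 35) = Add(Rational(-4, 3), 35) = Rational(101, 3)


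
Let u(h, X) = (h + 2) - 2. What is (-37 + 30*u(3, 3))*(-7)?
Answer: -371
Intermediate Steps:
u(h, X) = h (u(h, X) = (2 + h) - 2 = h)
(-37 + 30*u(3, 3))*(-7) = (-37 + 30*3)*(-7) = (-37 + 90)*(-7) = 53*(-7) = -371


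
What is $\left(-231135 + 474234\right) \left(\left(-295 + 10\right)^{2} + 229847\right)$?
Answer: $75621292128$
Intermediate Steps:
$\left(-231135 + 474234\right) \left(\left(-295 + 10\right)^{2} + 229847\right) = 243099 \left(\left(-285\right)^{2} + 229847\right) = 243099 \left(81225 + 229847\right) = 243099 \cdot 311072 = 75621292128$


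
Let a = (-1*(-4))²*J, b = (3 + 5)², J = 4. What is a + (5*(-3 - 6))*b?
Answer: -2816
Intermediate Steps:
b = 64 (b = 8² = 64)
a = 64 (a = (-1*(-4))²*4 = 4²*4 = 16*4 = 64)
a + (5*(-3 - 6))*b = 64 + (5*(-3 - 6))*64 = 64 + (5*(-9))*64 = 64 - 45*64 = 64 - 2880 = -2816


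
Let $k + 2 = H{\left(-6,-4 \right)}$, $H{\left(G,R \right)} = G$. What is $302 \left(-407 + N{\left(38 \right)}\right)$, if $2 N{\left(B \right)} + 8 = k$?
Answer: $-125330$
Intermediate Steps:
$k = -8$ ($k = -2 - 6 = -8$)
$N{\left(B \right)} = -8$ ($N{\left(B \right)} = -4 + \frac{1}{2} \left(-8\right) = -4 - 4 = -8$)
$302 \left(-407 + N{\left(38 \right)}\right) = 302 \left(-407 - 8\right) = 302 \left(-415\right) = -125330$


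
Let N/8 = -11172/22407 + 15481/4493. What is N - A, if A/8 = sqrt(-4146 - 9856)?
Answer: 113023608/4794031 - 8*I*sqrt(14002) ≈ 23.576 - 946.64*I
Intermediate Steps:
A = 8*I*sqrt(14002) (A = 8*sqrt(-4146 - 9856) = 8*sqrt(-14002) = 8*(I*sqrt(14002)) = 8*I*sqrt(14002) ≈ 946.64*I)
N = 113023608/4794031 (N = 8*(-11172/22407 + 15481/4493) = 8*(-11172*1/22407 + 15481*(1/4493)) = 8*(-532/1067 + 15481/4493) = 8*(14127951/4794031) = 113023608/4794031 ≈ 23.576)
N - A = 113023608/4794031 - 8*I*sqrt(14002)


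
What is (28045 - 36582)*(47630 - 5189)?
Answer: -362318817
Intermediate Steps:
(28045 - 36582)*(47630 - 5189) = -8537*42441 = -362318817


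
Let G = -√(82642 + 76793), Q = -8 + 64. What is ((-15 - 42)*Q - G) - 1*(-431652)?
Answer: 428460 + 3*√17715 ≈ 4.2886e+5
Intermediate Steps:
Q = 56
G = -3*√17715 (G = -√159435 = -3*√17715 ≈ -399.29)
((-15 - 42)*Q - G) - 1*(-431652) = ((-15 - 42)*56 - (-3)*√17715) - 1*(-431652) = (-57*56 + 3*√17715) + 431652 = (-3192 + 3*√17715) + 431652 = 428460 + 3*√17715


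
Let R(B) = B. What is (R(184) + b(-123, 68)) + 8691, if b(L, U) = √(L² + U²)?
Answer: 8875 + √19753 ≈ 9015.5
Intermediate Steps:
(R(184) + b(-123, 68)) + 8691 = (184 + √((-123)² + 68²)) + 8691 = (184 + √(15129 + 4624)) + 8691 = (184 + √19753) + 8691 = 8875 + √19753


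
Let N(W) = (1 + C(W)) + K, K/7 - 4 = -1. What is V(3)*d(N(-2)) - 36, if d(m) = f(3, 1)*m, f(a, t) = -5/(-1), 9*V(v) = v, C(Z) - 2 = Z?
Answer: ⅔ ≈ 0.66667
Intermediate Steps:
K = 21 (K = 28 + 7*(-1) = 28 - 7 = 21)
C(Z) = 2 + Z
V(v) = v/9
N(W) = 24 + W (N(W) = (1 + (2 + W)) + 21 = (3 + W) + 21 = 24 + W)
f(a, t) = 5 (f(a, t) = -5*(-1) = 5)
d(m) = 5*m
V(3)*d(N(-2)) - 36 = ((⅑)*3)*(5*(24 - 2)) - 36 = (5*22)/3 - 36 = (⅓)*110 - 36 = 110/3 - 36 = ⅔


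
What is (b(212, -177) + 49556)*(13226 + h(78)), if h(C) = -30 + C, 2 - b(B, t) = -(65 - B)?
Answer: 655881614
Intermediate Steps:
b(B, t) = 67 - B (b(B, t) = 2 - (-1)*(65 - B) = 2 - (-65 + B) = 2 + (65 - B) = 67 - B)
(b(212, -177) + 49556)*(13226 + h(78)) = ((67 - 1*212) + 49556)*(13226 + (-30 + 78)) = ((67 - 212) + 49556)*(13226 + 48) = (-145 + 49556)*13274 = 49411*13274 = 655881614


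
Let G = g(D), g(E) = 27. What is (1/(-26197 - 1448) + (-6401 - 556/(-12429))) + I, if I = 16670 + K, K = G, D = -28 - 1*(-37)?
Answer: 1179239306957/114533235 ≈ 10296.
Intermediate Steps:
D = 9 (D = -28 + 37 = 9)
G = 27
K = 27
I = 16697 (I = 16670 + 27 = 16697)
(1/(-26197 - 1448) + (-6401 - 556/(-12429))) + I = (1/(-26197 - 1448) + (-6401 - 556/(-12429))) + 16697 = (1/(-27645) + (-6401 - 556*(-1)/12429)) + 16697 = (-1/27645 + (-6401 - 1*(-556/12429))) + 16697 = (-1/27645 + (-6401 + 556/12429)) + 16697 = (-1/27645 - 79557473/12429) + 16697 = -733122117838/114533235 + 16697 = 1179239306957/114533235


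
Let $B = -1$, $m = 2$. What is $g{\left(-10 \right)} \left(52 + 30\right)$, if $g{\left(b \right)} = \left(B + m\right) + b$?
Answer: $-738$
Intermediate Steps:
$g{\left(b \right)} = 1 + b$ ($g{\left(b \right)} = \left(-1 + 2\right) + b = 1 + b$)
$g{\left(-10 \right)} \left(52 + 30\right) = \left(1 - 10\right) \left(52 + 30\right) = \left(-9\right) 82 = -738$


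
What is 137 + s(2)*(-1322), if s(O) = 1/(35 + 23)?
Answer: 3312/29 ≈ 114.21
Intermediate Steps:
s(O) = 1/58
137 + s(2)*(-1322) = 137 + (1/58)*(-1322) = 137 - 661/29 = 3312/29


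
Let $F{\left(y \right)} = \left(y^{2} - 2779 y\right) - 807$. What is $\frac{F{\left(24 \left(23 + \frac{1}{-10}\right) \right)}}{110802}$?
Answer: $- \frac{10217377}{923350} \approx -11.066$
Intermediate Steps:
$F{\left(y \right)} = -807 + y^{2} - 2779 y$ ($F{\left(y \right)} = \left(y^{2} - 2779 y\right) + \left(-1399 + 592\right) = \left(y^{2} - 2779 y\right) - 807 = -807 + y^{2} - 2779 y$)
$\frac{F{\left(24 \left(23 + \frac{1}{-10}\right) \right)}}{110802} = \frac{-807 + \left(24 \left(23 + \frac{1}{-10}\right)\right)^{2} - 2779 \cdot 24 \left(23 + \frac{1}{-10}\right)}{110802} = \left(-807 + \left(24 \left(23 - \frac{1}{10}\right)\right)^{2} - 2779 \cdot 24 \left(23 - \frac{1}{10}\right)\right) \frac{1}{110802} = \left(-807 + \left(24 \cdot \frac{229}{10}\right)^{2} - 2779 \cdot 24 \cdot \frac{229}{10}\right) \frac{1}{110802} = \left(-807 + \left(\frac{2748}{5}\right)^{2} - \frac{7636692}{5}\right) \frac{1}{110802} = \left(-807 + \frac{7551504}{25} - \frac{7636692}{5}\right) \frac{1}{110802} = \left(- \frac{30652131}{25}\right) \frac{1}{110802} = - \frac{10217377}{923350}$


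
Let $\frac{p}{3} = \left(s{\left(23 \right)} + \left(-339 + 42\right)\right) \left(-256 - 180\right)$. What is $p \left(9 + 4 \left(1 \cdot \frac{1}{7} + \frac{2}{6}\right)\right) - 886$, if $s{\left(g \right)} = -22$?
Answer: $\frac{31844034}{7} \approx 4.5491 \cdot 10^{6}$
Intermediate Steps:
$p = 417252$ ($p = 3 \left(-22 + \left(-339 + 42\right)\right) \left(-256 - 180\right) = 3 \left(-22 - 297\right) \left(-436\right) = 3 \left(\left(-319\right) \left(-436\right)\right) = 3 \cdot 139084 = 417252$)
$p \left(9 + 4 \left(1 \cdot \frac{1}{7} + \frac{2}{6}\right)\right) - 886 = 417252 \left(9 + 4 \left(1 \cdot \frac{1}{7} + \frac{2}{6}\right)\right) - 886 = 417252 \left(9 + 4 \left(1 \cdot \frac{1}{7} + 2 \cdot \frac{1}{6}\right)\right) - 886 = 417252 \left(9 + 4 \left(\frac{1}{7} + \frac{1}{3}\right)\right) - 886 = 417252 \left(9 + 4 \cdot \frac{10}{21}\right) - 886 = 417252 \left(9 + \frac{40}{21}\right) - 886 = 417252 \cdot \frac{229}{21} - 886 = \frac{31850236}{7} - 886 = \frac{31844034}{7}$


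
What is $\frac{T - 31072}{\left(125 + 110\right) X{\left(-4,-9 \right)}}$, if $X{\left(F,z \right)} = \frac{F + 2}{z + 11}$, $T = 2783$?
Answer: $\frac{28289}{235} \approx 120.38$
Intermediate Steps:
$X{\left(F,z \right)} = \frac{2 + F}{11 + z}$
$\frac{T - 31072}{\left(125 + 110\right) X{\left(-4,-9 \right)}} = \frac{2783 - 31072}{\left(125 + 110\right) \frac{2 - 4}{11 - 9}} = - \frac{28289}{235 \cdot \frac{1}{2} \left(-2\right)} = - \frac{28289}{235 \left(-1\right)} = - \frac{28289}{-235} = \left(-28289\right) \left(- \frac{1}{235}\right) = \frac{28289}{235}$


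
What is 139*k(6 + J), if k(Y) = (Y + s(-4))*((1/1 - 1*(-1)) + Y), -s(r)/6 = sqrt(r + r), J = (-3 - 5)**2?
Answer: 700560 - 120096*I*sqrt(2) ≈ 7.0056e+5 - 1.6984e+5*I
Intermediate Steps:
J = 64 (J = (-8)**2 = 64)
s(r) = -6*sqrt(2)*sqrt(r) (s(r) = -6*sqrt(r + r) = -6*sqrt(2)*sqrt(r))
k(Y) = (2 + Y)*(Y - 12*I*sqrt(2)) (k(Y) = (Y - 6*sqrt(2)*sqrt(-4))*((1/1 - 1*(-1)) + Y) = (Y - 6*sqrt(2)*2*I)*((1 + 1) + Y) = (Y - 12*I*sqrt(2))*(2 + Y) = (2 + Y)*(Y - 12*I*sqrt(2)))
139*k(6 + J) = 139*((6 + 64)**2 + 2*(6 + 64) - 24*I*sqrt(2) - 12*I*(6 + 64)*sqrt(2)) = 139*(70**2 + 2*70 - 24*I*sqrt(2) - 12*I*70*sqrt(2)) = 139*(4900 + 140 - 24*I*sqrt(2) - 840*I*sqrt(2)) = 139*(5040 - 864*I*sqrt(2)) = 700560 - 120096*I*sqrt(2)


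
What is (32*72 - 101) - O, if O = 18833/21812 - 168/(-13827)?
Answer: 221382889355/100531508 ≈ 2202.1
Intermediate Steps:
O = 88022769/100531508 (O = 18833*(1/21812) - 168*(-1/13827) = 18833/21812 + 56/4609 = 88022769/100531508 ≈ 0.87557)
(32*72 - 101) - O = (32*72 - 101) - 1*88022769/100531508 = (2304 - 101) - 88022769/100531508 = 2203 - 88022769/100531508 = 221382889355/100531508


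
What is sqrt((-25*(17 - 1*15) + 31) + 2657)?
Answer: sqrt(2638) ≈ 51.361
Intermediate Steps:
sqrt((-25*(17 - 1*15) + 31) + 2657) = sqrt((-25*(17 - 15) + 31) + 2657) = sqrt((-25*2 + 31) + 2657) = sqrt((-50 + 31) + 2657) = sqrt(-19 + 2657) = sqrt(2638)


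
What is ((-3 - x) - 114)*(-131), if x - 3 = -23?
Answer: 12707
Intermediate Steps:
x = -20 (x = 3 - 23 = -20)
((-3 - x) - 114)*(-131) = ((-3 - 1*(-20)) - 114)*(-131) = ((-3 + 20) - 114)*(-131) = (17 - 114)*(-131) = -97*(-131) = 12707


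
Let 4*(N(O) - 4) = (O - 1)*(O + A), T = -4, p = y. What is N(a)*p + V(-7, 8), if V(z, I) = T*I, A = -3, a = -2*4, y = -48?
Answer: -1412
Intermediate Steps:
p = -48
a = -8
V(z, I) = -4*I
N(O) = 4 + (-1 + O)*(-3 + O)/4 (N(O) = 4 + ((O - 1)*(O - 3))/4 = 4 + ((-1 + O)*(-3 + O))/4 = 4 + (-1 + O)*(-3 + O)/4)
N(a)*p + V(-7, 8) = (19/4 - 1*(-8) + (1/4)*(-8)**2)*(-48) - 4*8 = (19/4 + 8 + (1/4)*64)*(-48) - 32 = (19/4 + 8 + 16)*(-48) - 32 = (115/4)*(-48) - 32 = -1380 - 32 = -1412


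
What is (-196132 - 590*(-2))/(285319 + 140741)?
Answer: -16246/35505 ≈ -0.45757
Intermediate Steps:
(-196132 - 590*(-2))/(285319 + 140741) = (-196132 + 1180)/426060 = -194952*1/426060 = -16246/35505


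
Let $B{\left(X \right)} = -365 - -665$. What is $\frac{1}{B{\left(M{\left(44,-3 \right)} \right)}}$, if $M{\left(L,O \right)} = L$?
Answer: $\frac{1}{300} \approx 0.0033333$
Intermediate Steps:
$B{\left(X \right)} = 300$ ($B{\left(X \right)} = -365 + 665 = 300$)
$\frac{1}{B{\left(M{\left(44,-3 \right)} \right)}} = \frac{1}{300}$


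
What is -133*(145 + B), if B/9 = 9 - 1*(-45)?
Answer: -83923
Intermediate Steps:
B = 486 (B = 9*(9 - 1*(-45)) = 9*(9 + 45) = 9*54 = 486)
-133*(145 + B) = -133*(145 + 486) = -133*631 = -83923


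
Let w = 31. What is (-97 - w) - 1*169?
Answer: -297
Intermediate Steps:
(-97 - w) - 1*169 = (-97 - 1*31) - 1*169 = (-97 - 31) - 169 = -128 - 169 = -297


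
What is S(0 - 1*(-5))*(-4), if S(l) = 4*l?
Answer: -80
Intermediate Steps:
S(0 - 1*(-5))*(-4) = (4*(0 - 1*(-5)))*(-4) = (4*(0 + 5))*(-4) = (4*5)*(-4) = 20*(-4) = -80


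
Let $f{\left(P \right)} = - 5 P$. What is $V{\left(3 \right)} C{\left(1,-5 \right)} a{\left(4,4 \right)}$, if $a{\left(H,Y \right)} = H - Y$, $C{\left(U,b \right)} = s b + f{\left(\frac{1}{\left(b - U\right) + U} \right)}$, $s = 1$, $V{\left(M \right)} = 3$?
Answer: $0$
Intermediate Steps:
$C{\left(U,b \right)} = b - \frac{5}{b}$ ($C{\left(U,b \right)} = 1 b - \frac{5}{\left(b - U\right) + U} = b - \frac{5}{b}$)
$V{\left(3 \right)} C{\left(1,-5 \right)} a{\left(4,4 \right)} = 3 \left(-5 - \frac{5}{-5}\right) \left(4 - 4\right) = 3 \left(-5 - -1\right) \left(4 - 4\right) = 3 \left(-5 + 1\right) 0 = 3 \left(-4\right) 0 = \left(-12\right) 0 = 0$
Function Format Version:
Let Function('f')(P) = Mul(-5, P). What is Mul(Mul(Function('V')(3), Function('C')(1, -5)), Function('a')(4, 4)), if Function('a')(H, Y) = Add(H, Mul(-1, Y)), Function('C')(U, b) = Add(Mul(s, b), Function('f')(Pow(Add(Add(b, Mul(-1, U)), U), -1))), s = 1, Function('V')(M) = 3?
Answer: 0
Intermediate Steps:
Function('C')(U, b) = Add(b, Mul(-5, Pow(b, -1))) (Function('C')(U, b) = Add(Mul(1, b), Mul(-5, Pow(Add(Add(b, Mul(-1, U)), U), -1))) = Add(b, Mul(-5, Pow(b, -1))))
Mul(Mul(Function('V')(3), Function('C')(1, -5)), Function('a')(4, 4)) = Mul(Mul(3, Add(-5, Mul(-5, Pow(-5, -1)))), Add(4, Mul(-1, 4))) = Mul(Mul(3, Add(-5, Mul(-5, Rational(-1, 5)))), Add(4, -4)) = Mul(Mul(3, Add(-5, 1)), 0) = Mul(Mul(3, -4), 0) = Mul(-12, 0) = 0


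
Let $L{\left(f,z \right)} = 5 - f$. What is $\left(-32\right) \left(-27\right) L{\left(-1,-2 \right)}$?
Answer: $5184$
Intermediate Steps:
$\left(-32\right) \left(-27\right) L{\left(-1,-2 \right)} = \left(-32\right) \left(-27\right) \left(5 - -1\right) = 864 \left(5 + 1\right) = 864 \cdot 6 = 5184$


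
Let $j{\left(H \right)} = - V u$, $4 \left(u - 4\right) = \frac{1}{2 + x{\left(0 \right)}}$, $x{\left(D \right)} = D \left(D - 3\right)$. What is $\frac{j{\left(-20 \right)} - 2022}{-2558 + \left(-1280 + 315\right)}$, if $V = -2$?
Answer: $\frac{8055}{14092} \approx 0.5716$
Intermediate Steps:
$x{\left(D \right)} = D \left(-3 + D\right)$
$u = \frac{33}{8}$ ($u = 4 + \frac{1}{4 \left(2 + 0 \left(-3 + 0\right)\right)} = 4 + \frac{1}{4 \left(2 + 0 \left(-3\right)\right)} = 4 + \frac{1}{4 \left(2 + 0\right)} = 4 + \frac{1}{4 \cdot 2} = 4 + \frac{1}{4} \cdot \frac{1}{2} = 4 + \frac{1}{8} = \frac{33}{8} \approx 4.125$)
$j{\left(H \right)} = \frac{33}{4}$ ($j{\left(H \right)} = \left(-1\right) \left(-2\right) \frac{33}{8} = 2 \cdot \frac{33}{8} = \frac{33}{4}$)
$\frac{j{\left(-20 \right)} - 2022}{-2558 + \left(-1280 + 315\right)} = \frac{\frac{33}{4} - 2022}{-2558 + \left(-1280 + 315\right)} = - \frac{8055}{4 \left(-2558 - 965\right)} = - \frac{8055}{4 \left(-3523\right)} = \left(- \frac{8055}{4}\right) \left(- \frac{1}{3523}\right) = \frac{8055}{14092}$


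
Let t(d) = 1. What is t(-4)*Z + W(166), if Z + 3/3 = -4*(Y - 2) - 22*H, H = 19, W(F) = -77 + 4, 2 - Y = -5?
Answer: -512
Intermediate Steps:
Y = 7 (Y = 2 - 1*(-5) = 2 + 5 = 7)
W(F) = -73
Z = -439 (Z = -1 + (-4*(7 - 2) - 22*19) = -1 + (-4*5 - 418) = -1 + (-20 - 418) = -1 - 438 = -439)
t(-4)*Z + W(166) = 1*(-439) - 73 = -439 - 73 = -512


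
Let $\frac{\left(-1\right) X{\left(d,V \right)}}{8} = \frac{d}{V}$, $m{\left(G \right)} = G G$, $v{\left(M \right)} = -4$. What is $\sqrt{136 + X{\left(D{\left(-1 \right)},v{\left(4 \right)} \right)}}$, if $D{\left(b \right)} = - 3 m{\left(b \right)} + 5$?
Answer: $2 \sqrt{35} \approx 11.832$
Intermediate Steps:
$m{\left(G \right)} = G^{2}$
$D{\left(b \right)} = 5 - 3 b^{2}$ ($D{\left(b \right)} = - 3 b^{2} + 5 = 5 - 3 b^{2}$)
$X{\left(d,V \right)} = - \frac{8 d}{V}$ ($X{\left(d,V \right)} = - 8 \frac{d}{V} = - \frac{8 d}{V}$)
$\sqrt{136 + X{\left(D{\left(-1 \right)},v{\left(4 \right)} \right)}} = \sqrt{136 - \frac{8 \left(5 - 3 \left(-1\right)^{2}\right)}{-4}} = \sqrt{136 - 8 \left(5 - 3\right) \left(- \frac{1}{4}\right)} = \sqrt{136 - 16 \left(- \frac{1}{4}\right)} = \sqrt{136 + 4} = \sqrt{140} = 2 \sqrt{35}$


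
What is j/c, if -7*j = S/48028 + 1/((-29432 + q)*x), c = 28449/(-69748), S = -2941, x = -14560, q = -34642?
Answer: -1708645491560723/79668150746118480 ≈ -0.021447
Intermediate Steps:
c = -28449/69748 (c = 28449*(-1/69748) = -28449/69748 ≈ -0.40788)
j = 685927535753/78410777914560 (j = -(-2941/48028 + 1/(-29432 - 34642*(-14560)))/7 = -(-2941*1/48028 - 1/14560/(-64074))/7 = -(-2941/48028 - 1/64074*(-1/14560))/7 = -(-2941/48028 + 1/932917440)/7 = -1/7*(-685927535753/11201539702080) = 685927535753/78410777914560 ≈ 0.0087479)
j/c = 685927535753/(78410777914560*(-28449/69748)) = (685927535753/78410777914560)*(-69748/28449) = -1708645491560723/79668150746118480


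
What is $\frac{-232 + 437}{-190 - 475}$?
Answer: $- \frac{41}{133} \approx -0.30827$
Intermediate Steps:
$\frac{-232 + 437}{-190 - 475} = \frac{205}{-665} = 205 \left(- \frac{1}{665}\right) = - \frac{41}{133}$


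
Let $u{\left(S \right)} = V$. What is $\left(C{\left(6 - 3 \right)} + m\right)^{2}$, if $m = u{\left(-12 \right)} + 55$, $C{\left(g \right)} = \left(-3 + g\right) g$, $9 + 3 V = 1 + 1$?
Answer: $\frac{24964}{9} \approx 2773.8$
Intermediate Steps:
$V = - \frac{7}{3}$ ($V = -3 + \frac{1 + 1}{3} = -3 + \frac{1}{3} \cdot 2 = -3 + \frac{2}{3} = - \frac{7}{3} \approx -2.3333$)
$u{\left(S \right)} = - \frac{7}{3}$
$C{\left(g \right)} = g \left(-3 + g\right)$
$m = \frac{158}{3}$ ($m = - \frac{7}{3} + 55 = \frac{158}{3} \approx 52.667$)
$\left(C{\left(6 - 3 \right)} + m\right)^{2} = \left(\left(6 - 3\right) \left(-3 + \left(6 - 3\right)\right) + \frac{158}{3}\right)^{2} = \left(3 \left(-3 + 3\right) + \frac{158}{3}\right)^{2} = \left(3 \cdot 0 + \frac{158}{3}\right)^{2} = \left(0 + \frac{158}{3}\right)^{2} = \left(\frac{158}{3}\right)^{2} = \frac{24964}{9}$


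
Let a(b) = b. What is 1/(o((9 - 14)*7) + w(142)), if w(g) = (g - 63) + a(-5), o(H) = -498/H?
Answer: 35/3088 ≈ 0.011334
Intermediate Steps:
w(g) = -68 + g (w(g) = (g - 63) - 5 = (-63 + g) - 5 = -68 + g)
1/(o((9 - 14)*7) + w(142)) = 1/(-498*1/(7*(9 - 14)) + (-68 + 142)) = 1/(-498/((-5*7)) + 74) = 1/(-498/(-35) + 74) = 1/(-498*(-1/35) + 74) = 1/(498/35 + 74) = 1/(3088/35) = 35/3088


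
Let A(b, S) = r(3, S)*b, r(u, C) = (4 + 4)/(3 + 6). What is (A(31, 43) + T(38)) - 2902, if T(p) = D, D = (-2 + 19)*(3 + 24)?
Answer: -21739/9 ≈ -2415.4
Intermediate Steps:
r(u, C) = 8/9
A(b, S) = 8*b/9
D = 459 (D = 17*27 = 459)
T(p) = 459
(A(31, 43) + T(38)) - 2902 = ((8/9)*31 + 459) - 2902 = (248/9 + 459) - 2902 = 4379/9 - 2902 = -21739/9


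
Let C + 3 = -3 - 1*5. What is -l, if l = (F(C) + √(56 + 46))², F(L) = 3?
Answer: -(3 + √102)² ≈ -171.60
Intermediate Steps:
C = -11 (C = -3 + (-3 - 1*5) = -3 + (-3 - 5) = -3 - 8 = -11)
l = (3 + √102)² (l = (3 + √(56 + 46))² = (3 + √102)² ≈ 171.60)
-l = -(3 + √102)²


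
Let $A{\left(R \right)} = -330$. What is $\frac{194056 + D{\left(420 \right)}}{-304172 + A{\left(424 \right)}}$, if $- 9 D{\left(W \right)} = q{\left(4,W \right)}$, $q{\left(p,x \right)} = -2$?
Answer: $- \frac{873253}{1370259} \approx -0.63729$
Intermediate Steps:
$D{\left(W \right)} = \frac{2}{9}$ ($D{\left(W \right)} = \left(- \frac{1}{9}\right) \left(-2\right) = \frac{2}{9}$)
$\frac{194056 + D{\left(420 \right)}}{-304172 + A{\left(424 \right)}} = \frac{194056 + \frac{2}{9}}{-304172 - 330} = \frac{1746506}{9 \left(-304502\right)} = \frac{1746506}{9} \left(- \frac{1}{304502}\right) = - \frac{873253}{1370259}$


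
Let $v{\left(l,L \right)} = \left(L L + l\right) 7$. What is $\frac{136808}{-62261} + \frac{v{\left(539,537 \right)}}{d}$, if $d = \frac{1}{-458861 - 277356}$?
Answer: $- \frac{92699958808113580}{62261} \approx -1.4889 \cdot 10^{12}$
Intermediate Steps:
$v{\left(l,L \right)} = 7 l + 7 L^{2}$ ($v{\left(l,L \right)} = \left(L^{2} + l\right) 7 = \left(l + L^{2}\right) 7 = 7 l + 7 L^{2}$)
$d = - \frac{1}{736217}$ ($d = \frac{1}{-736217} = - \frac{1}{736217} \approx -1.3583 \cdot 10^{-6}$)
$\frac{136808}{-62261} + \frac{v{\left(539,537 \right)}}{d} = \frac{136808}{-62261} + \frac{7 \cdot 539 + 7 \cdot 537^{2}}{- \frac{1}{736217}} = 136808 \left(- \frac{1}{62261}\right) + \left(3773 + 7 \cdot 288369\right) \left(-736217\right) = - \frac{136808}{62261} + \left(3773 + 2018583\right) \left(-736217\right) = - \frac{136808}{62261} + 2022356 \left(-736217\right) = - \frac{136808}{62261} - 1488892867252 = - \frac{92699958808113580}{62261}$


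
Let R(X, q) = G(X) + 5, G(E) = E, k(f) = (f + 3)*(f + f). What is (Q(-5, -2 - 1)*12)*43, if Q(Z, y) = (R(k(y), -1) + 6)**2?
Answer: 62436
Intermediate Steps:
k(f) = 2*f*(3 + f) (k(f) = (3 + f)*(2*f) = 2*f*(3 + f))
R(X, q) = 5 + X (R(X, q) = X + 5 = 5 + X)
Q(Z, y) = (11 + 2*y*(3 + y))**2 (Q(Z, y) = ((5 + 2*y*(3 + y)) + 6)**2 = (11 + 2*y*(3 + y))**2)
(Q(-5, -2 - 1)*12)*43 = ((11 + 2*(-2 - 1)*(3 + (-2 - 1)))**2*12)*43 = ((11 + 2*(-3)*(3 - 3))**2*12)*43 = ((11 + 2*(-3)*0)**2*12)*43 = ((11 + 0)**2*12)*43 = (11**2*12)*43 = (121*12)*43 = 1452*43 = 62436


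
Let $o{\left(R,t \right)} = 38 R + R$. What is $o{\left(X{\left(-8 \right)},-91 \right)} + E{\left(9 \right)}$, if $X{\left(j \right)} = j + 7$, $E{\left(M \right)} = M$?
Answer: $-30$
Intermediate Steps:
$X{\left(j \right)} = 7 + j$
$o{\left(R,t \right)} = 39 R$
$o{\left(X{\left(-8 \right)},-91 \right)} + E{\left(9 \right)} = 39 \left(7 - 8\right) + 9 = 39 \left(-1\right) + 9 = -39 + 9 = -30$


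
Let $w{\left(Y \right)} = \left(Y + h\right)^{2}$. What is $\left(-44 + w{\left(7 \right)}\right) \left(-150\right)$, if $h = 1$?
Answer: $-3000$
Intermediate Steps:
$w{\left(Y \right)} = \left(1 + Y\right)^{2}$ ($w{\left(Y \right)} = \left(Y + 1\right)^{2} = \left(1 + Y\right)^{2}$)
$\left(-44 + w{\left(7 \right)}\right) \left(-150\right) = \left(-44 + \left(1 + 7\right)^{2}\right) \left(-150\right) = \left(-44 + 8^{2}\right) \left(-150\right) = \left(-44 + 64\right) \left(-150\right) = 20 \left(-150\right) = -3000$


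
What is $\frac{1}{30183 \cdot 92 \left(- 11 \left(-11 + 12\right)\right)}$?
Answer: $- \frac{1}{30545196} \approx -3.2738 \cdot 10^{-8}$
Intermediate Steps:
$\frac{1}{30183 \cdot 92 \left(- 11 \left(-11 + 12\right)\right)} = \frac{1}{30183 \cdot 92 \left(\left(-11\right) 1\right)} = \frac{1}{30183 \cdot 92 \left(-11\right)} = \frac{1}{30183 \left(-1012\right)} = \frac{1}{30183} \left(- \frac{1}{1012}\right) = - \frac{1}{30545196}$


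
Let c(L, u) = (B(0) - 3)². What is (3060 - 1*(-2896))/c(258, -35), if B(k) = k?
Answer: 5956/9 ≈ 661.78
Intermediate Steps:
c(L, u) = 9 (c(L, u) = (0 - 3)² = (-3)² = 9)
(3060 - 1*(-2896))/c(258, -35) = (3060 - 1*(-2896))/9 = (3060 + 2896)*(⅑) = 5956*(⅑) = 5956/9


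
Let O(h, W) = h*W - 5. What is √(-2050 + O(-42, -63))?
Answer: √591 ≈ 24.310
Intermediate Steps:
O(h, W) = -5 + W*h (O(h, W) = W*h - 5 = -5 + W*h)
√(-2050 + O(-42, -63)) = √(-2050 + (-5 - 63*(-42))) = √(-2050 + (-5 + 2646)) = √(-2050 + 2641) = √591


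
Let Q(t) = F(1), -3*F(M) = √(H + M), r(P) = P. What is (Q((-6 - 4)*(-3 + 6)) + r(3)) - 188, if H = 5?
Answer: -185 - √6/3 ≈ -185.82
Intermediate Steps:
F(M) = -√(5 + M)/3
Q(t) = -√6/3 (Q(t) = -√(5 + 1)/3 = -√6/3)
(Q((-6 - 4)*(-3 + 6)) + r(3)) - 188 = (-√6/3 + 3) - 188 = (3 - √6/3) - 188 = -185 - √6/3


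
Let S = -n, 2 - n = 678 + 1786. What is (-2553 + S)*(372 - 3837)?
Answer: 315315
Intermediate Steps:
n = -2462 (n = 2 - (678 + 1786) = 2 - 1*2464 = 2 - 2464 = -2462)
S = 2462 (S = -1*(-2462) = 2462)
(-2553 + S)*(372 - 3837) = (-2553 + 2462)*(372 - 3837) = -91*(-3465) = 315315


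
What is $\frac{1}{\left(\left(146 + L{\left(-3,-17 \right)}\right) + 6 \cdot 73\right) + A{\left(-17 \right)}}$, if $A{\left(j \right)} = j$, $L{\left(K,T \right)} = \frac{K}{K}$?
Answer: $\frac{1}{568} \approx 0.0017606$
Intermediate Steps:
$L{\left(K,T \right)} = 1$
$\frac{1}{\left(\left(146 + L{\left(-3,-17 \right)}\right) + 6 \cdot 73\right) + A{\left(-17 \right)}} = \frac{1}{\left(\left(146 + 1\right) + 6 \cdot 73\right) - 17} = \frac{1}{\left(147 + 438\right) - 17} = \frac{1}{585 - 17} = \frac{1}{568}$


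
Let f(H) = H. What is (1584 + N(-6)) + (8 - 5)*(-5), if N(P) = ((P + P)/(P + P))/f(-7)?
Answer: 10982/7 ≈ 1568.9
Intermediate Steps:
N(P) = -1/7 (N(P) = ((P + P)/(P + P))/(-7) = ((2*P)/((2*P)))*(-1/7) = ((2*P)*(1/(2*P)))*(-1/7) = 1*(-1/7) = -1/7)
(1584 + N(-6)) + (8 - 5)*(-5) = (1584 - 1/7) + (8 - 5)*(-5) = 11087/7 + 3*(-5) = 11087/7 - 15 = 10982/7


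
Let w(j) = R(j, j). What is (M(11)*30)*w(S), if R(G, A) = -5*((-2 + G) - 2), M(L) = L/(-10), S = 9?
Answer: 825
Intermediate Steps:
M(L) = -L/10 (M(L) = L*(-⅒) = -L/10)
R(G, A) = 20 - 5*G (R(G, A) = -5*(-4 + G) = 20 - 5*G)
w(j) = 20 - 5*j
(M(11)*30)*w(S) = (-⅒*11*30)*(20 - 5*9) = (-11/10*30)*(20 - 45) = -33*(-25) = 825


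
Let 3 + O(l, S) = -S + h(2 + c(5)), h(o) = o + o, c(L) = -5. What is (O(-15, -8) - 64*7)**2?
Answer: 201601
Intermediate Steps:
h(o) = 2*o
O(l, S) = -9 - S (O(l, S) = -3 + (-S + 2*(2 - 5)) = -3 + (-S + 2*(-3)) = -3 + (-S - 6) = -3 + (-6 - S) = -9 - S)
(O(-15, -8) - 64*7)**2 = ((-9 - 1*(-8)) - 64*7)**2 = ((-9 + 8) - 448)**2 = (-1 - 448)**2 = (-449)**2 = 201601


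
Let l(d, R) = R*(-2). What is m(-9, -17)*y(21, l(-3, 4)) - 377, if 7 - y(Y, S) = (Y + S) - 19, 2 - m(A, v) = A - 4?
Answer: -182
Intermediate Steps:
m(A, v) = 6 - A (m(A, v) = 2 - (A - 4) = 2 - (-4 + A) = 2 + (4 - A) = 6 - A)
l(d, R) = -2*R
y(Y, S) = 26 - S - Y (y(Y, S) = 7 - ((Y + S) - 19) = 7 - ((S + Y) - 19) = 7 - (-19 + S + Y) = 7 + (19 - S - Y) = 26 - S - Y)
m(-9, -17)*y(21, l(-3, 4)) - 377 = (6 - 1*(-9))*(26 - (-2)*4 - 1*21) - 377 = (6 + 9)*(26 - 1*(-8) - 21) - 377 = 15*(26 + 8 - 21) - 377 = 15*13 - 377 = 195 - 377 = -182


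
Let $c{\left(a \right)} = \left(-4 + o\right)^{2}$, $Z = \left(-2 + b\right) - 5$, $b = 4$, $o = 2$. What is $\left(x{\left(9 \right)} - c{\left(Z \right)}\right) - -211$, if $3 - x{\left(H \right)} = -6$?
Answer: $216$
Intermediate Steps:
$x{\left(H \right)} = 9$ ($x{\left(H \right)} = 3 - -6 = 3 + 6 = 9$)
$Z = -3$ ($Z = \left(-2 + 4\right) - 5 = 2 - 5 = -3$)
$c{\left(a \right)} = 4$ ($c{\left(a \right)} = \left(-4 + 2\right)^{2} = \left(-2\right)^{2} = 4$)
$\left(x{\left(9 \right)} - c{\left(Z \right)}\right) - -211 = \left(9 - 4\right) - -211 = \left(9 - 4\right) + 211 = 5 + 211 = 216$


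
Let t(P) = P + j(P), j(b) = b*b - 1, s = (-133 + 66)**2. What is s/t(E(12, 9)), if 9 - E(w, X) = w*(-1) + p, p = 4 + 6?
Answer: 4489/131 ≈ 34.267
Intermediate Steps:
p = 10
s = 4489 (s = (-67)**2 = 4489)
E(w, X) = -1 + w (E(w, X) = 9 - (w*(-1) + 10) = 9 - (-w + 10) = 9 - (10 - w) = 9 + (-10 + w) = -1 + w)
j(b) = -1 + b**2 (j(b) = b**2 - 1 = -1 + b**2)
t(P) = -1 + P + P**2 (t(P) = P + (-1 + P**2) = -1 + P + P**2)
s/t(E(12, 9)) = 4489/(-1 + (-1 + 12) + (-1 + 12)**2) = 4489/(-1 + 11 + 11**2) = 4489/(-1 + 11 + 121) = 4489/131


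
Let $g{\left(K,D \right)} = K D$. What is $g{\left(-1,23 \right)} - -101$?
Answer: $78$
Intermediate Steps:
$g{\left(K,D \right)} = D K$
$g{\left(-1,23 \right)} - -101 = 23 \left(-1\right) - -101 = -23 + 101 = 78$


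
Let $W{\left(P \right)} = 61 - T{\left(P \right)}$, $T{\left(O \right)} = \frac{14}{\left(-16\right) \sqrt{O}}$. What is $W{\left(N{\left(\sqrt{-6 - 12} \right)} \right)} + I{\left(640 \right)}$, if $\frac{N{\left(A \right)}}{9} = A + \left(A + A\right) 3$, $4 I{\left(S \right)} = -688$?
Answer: $-111 - \frac{\left(-2\right)^{\frac{3}{4}} \sqrt{21}}{144} \approx -110.96 - 0.037845 i$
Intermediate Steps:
$I{\left(S \right)} = -172$ ($I{\left(S \right)} = \frac{1}{4} \left(-688\right) = -172$)
$T{\left(O \right)} = - \frac{7}{8 \sqrt{O}}$ ($T{\left(O \right)} = 14 \left(- \frac{1}{16 \sqrt{O}}\right) = - \frac{7}{8 \sqrt{O}}$)
$N{\left(A \right)} = 63 A$ ($N{\left(A \right)} = 9 \left(A + \left(A + A\right) 3\right) = 9 \left(A + 2 A 3\right) = 9 \left(A + 6 A\right) = 9 \cdot 7 A = 63 A$)
$W{\left(P \right)} = 61 + \frac{7}{8 \sqrt{P}}$ ($W{\left(P \right)} = 61 - - \frac{7}{8 \sqrt{P}} = 61 + \frac{7}{8 \sqrt{P}}$)
$W{\left(N{\left(\sqrt{-6 - 12} \right)} \right)} + I{\left(640 \right)} = \left(61 + \frac{7}{8 \cdot 3 \sqrt{7} \sqrt[4]{-6 - 12}}\right) - 172 = \left(61 + \frac{7}{8 \cdot 3 \sqrt{7} \sqrt[4]{-2} \sqrt{3}}\right) - 172 = \left(61 + \frac{7}{8 \cdot 3 \sqrt{7} \sqrt[4]{2} \sqrt{3} \sqrt{i}}\right) - 172 = \left(61 + \frac{7}{8 \cdot 3 \sqrt[4]{2} \sqrt{21} \sqrt{i}}\right) - 172 = \left(61 + \frac{7 \frac{2^{\frac{3}{4}} \sqrt{21} \left(- i^{\frac{3}{2}}\right)}{126}}{8}\right) - 172 = \left(61 - \frac{2^{\frac{3}{4}} \sqrt{21} i^{\frac{3}{2}}}{144}\right) - 172 = -111 - \frac{2^{\frac{3}{4}} \sqrt{21} i^{\frac{3}{2}}}{144}$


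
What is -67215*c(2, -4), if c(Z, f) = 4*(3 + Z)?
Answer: -1344300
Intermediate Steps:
c(Z, f) = 12 + 4*Z
-67215*c(2, -4) = -67215*(12 + 4*2) = -67215*(12 + 8) = -67215*20 = -1344300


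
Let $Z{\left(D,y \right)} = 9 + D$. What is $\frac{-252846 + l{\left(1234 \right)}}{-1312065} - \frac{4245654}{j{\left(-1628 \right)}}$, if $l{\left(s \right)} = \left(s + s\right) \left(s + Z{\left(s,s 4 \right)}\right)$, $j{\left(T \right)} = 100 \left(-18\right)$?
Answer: $\frac{61778059039}{26241300} \approx 2354.2$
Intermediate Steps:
$j{\left(T \right)} = -1800$
$l{\left(s \right)} = 2 s \left(9 + 2 s\right)$ ($l{\left(s \right)} = \left(s + s\right) \left(s + \left(9 + s\right)\right) = 2 s \left(9 + 2 s\right)$)
$\frac{-252846 + l{\left(1234 \right)}}{-1312065} - \frac{4245654}{j{\left(-1628 \right)}} = \frac{-252846 + 2 \cdot 1234 \left(9 + 2 \cdot 1234\right)}{-1312065} - \frac{4245654}{-1800} = \left(-252846 + 2 \cdot 1234 \left(9 + 2468\right)\right) \left(- \frac{1}{1312065}\right) - - \frac{707609}{300} = \left(-252846 + 2 \cdot 1234 \cdot 2477\right) \left(- \frac{1}{1312065}\right) + \frac{707609}{300} = \left(-252846 + 6113236\right) \left(- \frac{1}{1312065}\right) + \frac{707609}{300} = 5860390 \left(- \frac{1}{1312065}\right) + \frac{707609}{300} = - \frac{1172078}{262413} + \frac{707609}{300} = \frac{61778059039}{26241300}$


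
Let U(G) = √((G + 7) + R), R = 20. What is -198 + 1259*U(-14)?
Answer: -198 + 1259*√13 ≈ 4341.4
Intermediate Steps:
U(G) = √(27 + G) (U(G) = √((G + 7) + 20) = √((7 + G) + 20) = √(27 + G))
-198 + 1259*U(-14) = -198 + 1259*√(27 - 14) = -198 + 1259*√13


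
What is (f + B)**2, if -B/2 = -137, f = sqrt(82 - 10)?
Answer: 75148 + 3288*sqrt(2) ≈ 79798.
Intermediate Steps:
f = 6*sqrt(2) (f = sqrt(72) = 6*sqrt(2) ≈ 8.4853)
B = 274 (B = -2*(-137) = 274)
(f + B)**2 = (6*sqrt(2) + 274)**2 = (274 + 6*sqrt(2))**2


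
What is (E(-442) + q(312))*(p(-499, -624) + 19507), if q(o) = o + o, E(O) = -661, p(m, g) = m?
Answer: -703296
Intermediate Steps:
q(o) = 2*o
(E(-442) + q(312))*(p(-499, -624) + 19507) = (-661 + 2*312)*(-499 + 19507) = (-661 + 624)*19008 = -37*19008 = -703296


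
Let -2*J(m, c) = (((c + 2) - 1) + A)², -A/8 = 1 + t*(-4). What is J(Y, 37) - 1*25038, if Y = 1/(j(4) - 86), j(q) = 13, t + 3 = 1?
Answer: -25616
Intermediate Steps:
t = -2 (t = -3 + 1 = -2)
A = -72 (A = -8*(1 - 2*(-4)) = -8*(1 + 8) = -8*9 = -72)
Y = -1/73 (Y = 1/(13 - 86) = 1/(-73) = -1/73 ≈ -0.013699)
J(m, c) = -(-71 + c)²/2 (J(m, c) = -(((c + 2) - 1) - 72)²/2 = -(((2 + c) - 1) - 72)²/2 = -((1 + c) - 72)²/2 = -(-71 + c)²/2)
J(Y, 37) - 1*25038 = -(-71 + 37)²/2 - 1*25038 = -½*(-34)² - 25038 = -½*1156 - 25038 = -578 - 25038 = -25616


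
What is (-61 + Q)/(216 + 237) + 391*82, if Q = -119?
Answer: 4841302/151 ≈ 32062.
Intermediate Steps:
(-61 + Q)/(216 + 237) + 391*82 = (-61 - 119)/(216 + 237) + 391*82 = -180/453 + 32062 = -180*1/453 + 32062 = -60/151 + 32062 = 4841302/151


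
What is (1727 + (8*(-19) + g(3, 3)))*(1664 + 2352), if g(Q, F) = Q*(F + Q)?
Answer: 6397488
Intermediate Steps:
(1727 + (8*(-19) + g(3, 3)))*(1664 + 2352) = (1727 + (8*(-19) + 3*(3 + 3)))*(1664 + 2352) = (1727 + (-152 + 3*6))*4016 = (1727 + (-152 + 18))*4016 = (1727 - 134)*4016 = 1593*4016 = 6397488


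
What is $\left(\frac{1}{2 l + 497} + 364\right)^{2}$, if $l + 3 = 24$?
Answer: $\frac{38493262809}{290521} \approx 1.325 \cdot 10^{5}$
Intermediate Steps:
$l = 21$ ($l = -3 + 24 = 21$)
$\left(\frac{1}{2 l + 497} + 364\right)^{2} = \left(\frac{1}{2 \cdot 21 + 497} + 364\right)^{2} = \left(\frac{1}{42 + 497} + 364\right)^{2} = \left(\frac{1}{539} + 364\right)^{2} = \left(\frac{196197}{539}\right)^{2} = \frac{38493262809}{290521}$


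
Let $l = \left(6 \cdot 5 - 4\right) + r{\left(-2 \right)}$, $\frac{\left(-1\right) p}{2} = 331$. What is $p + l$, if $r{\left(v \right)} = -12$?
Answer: $-648$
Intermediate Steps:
$p = -662$ ($p = \left(-2\right) 331 = -662$)
$l = 14$ ($l = \left(6 \cdot 5 - 4\right) - 12 = \left(30 - 4\right) - 12 = 26 - 12 = 14$)
$p + l = -662 + 14 = -648$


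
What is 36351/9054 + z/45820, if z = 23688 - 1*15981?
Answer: 96410111/23047460 ≈ 4.1831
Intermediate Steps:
z = 7707 (z = 23688 - 15981 = 7707)
36351/9054 + z/45820 = 36351/9054 + 7707/45820 = 36351*(1/9054) + 7707*(1/45820) = 4039/1006 + 7707/45820 = 96410111/23047460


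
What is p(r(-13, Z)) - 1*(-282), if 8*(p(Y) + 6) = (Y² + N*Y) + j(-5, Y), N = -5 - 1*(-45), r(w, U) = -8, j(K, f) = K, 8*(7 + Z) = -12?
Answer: 1947/8 ≈ 243.38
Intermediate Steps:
Z = -17/2 (Z = -7 + (⅛)*(-12) = -7 - 3/2 = -17/2 ≈ -8.5000)
N = 40 (N = -5 + 45 = 40)
p(Y) = -53/8 + 5*Y + Y²/8 (p(Y) = -6 + ((Y² + 40*Y) - 5)/8 = -6 + (-5 + Y² + 40*Y)/8 = -6 + (-5/8 + 5*Y + Y²/8) = -53/8 + 5*Y + Y²/8)
p(r(-13, Z)) - 1*(-282) = (-53/8 + 5*(-8) + (⅛)*(-8)²) - 1*(-282) = (-53/8 - 40 + (⅛)*64) + 282 = (-53/8 - 40 + 8) + 282 = -309/8 + 282 = 1947/8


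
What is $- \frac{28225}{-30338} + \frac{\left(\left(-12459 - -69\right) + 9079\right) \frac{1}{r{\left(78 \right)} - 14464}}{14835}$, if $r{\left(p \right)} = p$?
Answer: $\frac{35021952319}{37643162865} \approx 0.93037$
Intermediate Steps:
$- \frac{28225}{-30338} + \frac{\left(\left(-12459 - -69\right) + 9079\right) \frac{1}{r{\left(78 \right)} - 14464}}{14835} = - \frac{28225}{-30338} + \frac{\left(\left(-12459 - -69\right) + 9079\right) \frac{1}{78 - 14464}}{14835} = \left(-28225\right) \left(- \frac{1}{30338}\right) + \frac{\left(-12459 + 69\right) + 9079}{-14386} \cdot \frac{1}{14835} = \frac{28225}{30338} + \left(-12390 + 9079\right) \left(- \frac{1}{14386}\right) \frac{1}{14835} = \frac{28225}{30338} + \left(-3311\right) \left(- \frac{1}{14386}\right) \frac{1}{14835} = \frac{28225}{30338} + \frac{3311}{14386} \cdot \frac{1}{14835} = \frac{28225}{30338} + \frac{77}{4963170} = \frac{35021952319}{37643162865}$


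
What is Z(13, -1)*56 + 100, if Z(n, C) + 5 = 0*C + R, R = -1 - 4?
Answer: -460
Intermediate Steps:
R = -5
Z(n, C) = -10 (Z(n, C) = -5 + (0*C - 5) = -5 + (0 - 5) = -5 - 5 = -10)
Z(13, -1)*56 + 100 = -10*56 + 100 = -560 + 100 = -460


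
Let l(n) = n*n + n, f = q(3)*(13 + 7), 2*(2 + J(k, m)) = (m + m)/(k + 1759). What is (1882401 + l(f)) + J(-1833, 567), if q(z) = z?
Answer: 139567799/74 ≈ 1.8861e+6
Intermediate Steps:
J(k, m) = -2 + m/(1759 + k) (J(k, m) = -2 + ((m + m)/(k + 1759))/2 = -2 + ((2*m)/(1759 + k))/2 = -2 + (2*m/(1759 + k))/2 = -2 + m/(1759 + k))
f = 60 (f = 3*(13 + 7) = 3*20 = 60)
l(n) = n + n² (l(n) = n² + n = n + n²)
(1882401 + l(f)) + J(-1833, 567) = (1882401 + 60*(1 + 60)) + (-3518 + 567 - 2*(-1833))/(1759 - 1833) = (1882401 + 60*61) + (-3518 + 567 + 3666)/(-74) = (1882401 + 3660) - 1/74*715 = 1886061 - 715/74 = 139567799/74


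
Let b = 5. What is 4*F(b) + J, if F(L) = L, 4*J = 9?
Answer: 89/4 ≈ 22.250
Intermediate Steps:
J = 9/4 (J = (¼)*9 = 9/4 ≈ 2.2500)
4*F(b) + J = 4*5 + 9/4 = 20 + 9/4 = 89/4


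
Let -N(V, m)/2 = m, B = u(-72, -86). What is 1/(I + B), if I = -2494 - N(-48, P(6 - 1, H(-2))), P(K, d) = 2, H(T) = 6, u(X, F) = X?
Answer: -1/2562 ≈ -0.00039032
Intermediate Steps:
B = -72
N(V, m) = -2*m
I = -2490 (I = -2494 - (-2)*2 = -2494 - 1*(-4) = -2494 + 4 = -2490)
1/(I + B) = 1/(-2490 - 72) = 1/(-2562) = -1/2562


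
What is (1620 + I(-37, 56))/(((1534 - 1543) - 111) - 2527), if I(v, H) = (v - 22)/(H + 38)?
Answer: -152221/248818 ≈ -0.61178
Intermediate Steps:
I(v, H) = (-22 + v)/(38 + H)
(1620 + I(-37, 56))/(((1534 - 1543) - 111) - 2527) = (1620 + (-22 - 37)/(38 + 56))/(((1534 - 1543) - 111) - 2527) = (1620 - 59/94)/((-9 - 111) - 2527) = (1620 + (1/94)*(-59))/(-120 - 2527) = (1620 - 59/94)/(-2647) = (152221/94)*(-1/2647) = -152221/248818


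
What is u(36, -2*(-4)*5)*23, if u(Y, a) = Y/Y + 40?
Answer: 943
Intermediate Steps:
u(Y, a) = 41 (u(Y, a) = 1 + 40 = 41)
u(36, -2*(-4)*5)*23 = 41*23 = 943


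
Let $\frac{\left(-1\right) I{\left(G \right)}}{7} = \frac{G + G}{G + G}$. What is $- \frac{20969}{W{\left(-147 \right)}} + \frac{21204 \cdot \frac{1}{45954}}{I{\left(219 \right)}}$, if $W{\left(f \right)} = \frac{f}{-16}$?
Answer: $- \frac{95174050}{41699} \approx -2282.4$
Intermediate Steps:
$I{\left(G \right)} = -7$ ($I{\left(G \right)} = - 7 \frac{G + G}{G + G} = - 7 \frac{2 G}{2 G} = - 7 \cdot 2 G \frac{1}{2 G} = \left(-7\right) 1 = -7$)
$W{\left(f \right)} = - \frac{f}{16}$ ($W{\left(f \right)} = f \left(- \frac{1}{16}\right) = - \frac{f}{16}$)
$- \frac{20969}{W{\left(-147 \right)}} + \frac{21204 \cdot \frac{1}{45954}}{I{\left(219 \right)}} = - \frac{20969}{\left(- \frac{1}{16}\right) \left(-147\right)} + \frac{21204 \cdot \frac{1}{45954}}{-7} = - \frac{20969}{\frac{147}{16}} + 21204 \cdot \frac{1}{45954} \left(- \frac{1}{7}\right) = \left(-20969\right) \frac{16}{147} + \frac{1178}{2553} \left(- \frac{1}{7}\right) = - \frac{335504}{147} - \frac{1178}{17871} = - \frac{95174050}{41699}$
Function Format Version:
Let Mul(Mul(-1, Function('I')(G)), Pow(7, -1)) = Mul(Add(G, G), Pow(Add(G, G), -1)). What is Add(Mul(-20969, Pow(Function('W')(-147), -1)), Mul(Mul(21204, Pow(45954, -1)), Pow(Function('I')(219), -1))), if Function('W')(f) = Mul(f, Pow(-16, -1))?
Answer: Rational(-95174050, 41699) ≈ -2282.4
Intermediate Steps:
Function('I')(G) = -7 (Function('I')(G) = Mul(-7, Mul(Add(G, G), Pow(Add(G, G), -1))) = Mul(-7, Mul(Mul(2, G), Pow(Mul(2, G), -1))) = Mul(-7, Mul(Mul(2, G), Mul(Rational(1, 2), Pow(G, -1)))) = Mul(-7, 1) = -7)
Function('W')(f) = Mul(Rational(-1, 16), f) (Function('W')(f) = Mul(f, Rational(-1, 16)) = Mul(Rational(-1, 16), f))
Add(Mul(-20969, Pow(Function('W')(-147), -1)), Mul(Mul(21204, Pow(45954, -1)), Pow(Function('I')(219), -1))) = Add(Mul(-20969, Pow(Mul(Rational(-1, 16), -147), -1)), Mul(Mul(21204, Pow(45954, -1)), Pow(-7, -1))) = Add(Mul(-20969, Pow(Rational(147, 16), -1)), Mul(Mul(21204, Rational(1, 45954)), Rational(-1, 7))) = Add(Mul(-20969, Rational(16, 147)), Mul(Rational(1178, 2553), Rational(-1, 7))) = Add(Rational(-335504, 147), Rational(-1178, 17871)) = Rational(-95174050, 41699)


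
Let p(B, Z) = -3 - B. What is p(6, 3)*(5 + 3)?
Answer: -72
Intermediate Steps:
p(6, 3)*(5 + 3) = (-3 - 1*6)*(5 + 3) = (-3 - 6)*8 = -9*8 = -72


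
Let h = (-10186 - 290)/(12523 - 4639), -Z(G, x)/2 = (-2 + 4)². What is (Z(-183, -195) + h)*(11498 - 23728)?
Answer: 8328630/73 ≈ 1.1409e+5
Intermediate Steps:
Z(G, x) = -8 (Z(G, x) = -2*(-2 + 4)² = -2*2² = -2*4 = -8)
h = -97/73 (h = -10476/7884 = -10476*1/7884 = -97/73 ≈ -1.3288)
(Z(-183, -195) + h)*(11498 - 23728) = (-8 - 97/73)*(11498 - 23728) = -681/73*(-12230) = 8328630/73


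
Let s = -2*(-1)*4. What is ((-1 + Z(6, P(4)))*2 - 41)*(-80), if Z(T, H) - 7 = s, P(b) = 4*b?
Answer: 1040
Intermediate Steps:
s = 8 (s = 2*4 = 8)
Z(T, H) = 15 (Z(T, H) = 7 + 8 = 15)
((-1 + Z(6, P(4)))*2 - 41)*(-80) = ((-1 + 15)*2 - 41)*(-80) = (14*2 - 41)*(-80) = (28 - 41)*(-80) = -13*(-80) = 1040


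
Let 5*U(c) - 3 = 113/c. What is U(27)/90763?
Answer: 194/12253005 ≈ 1.5833e-5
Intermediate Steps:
U(c) = ⅗ + 113/(5*c) (U(c) = ⅗ + (113/c)/5 = ⅗ + 113/(5*c))
U(27)/90763 = ((⅕)*(113 + 3*27)/27)/90763 = ((⅕)*(1/27)*(113 + 81))*(1/90763) = ((⅕)*(1/27)*194)*(1/90763) = (194/135)*(1/90763) = 194/12253005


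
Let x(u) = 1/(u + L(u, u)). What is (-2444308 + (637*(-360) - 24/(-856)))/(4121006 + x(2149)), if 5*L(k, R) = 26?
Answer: -3081348216803/4749447052517 ≈ -0.64878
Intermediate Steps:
L(k, R) = 26/5 (L(k, R) = (1/5)*26 = 26/5)
x(u) = 1/(26/5 + u) (x(u) = 1/(u + 26/5) = 1/(26/5 + u))
(-2444308 + (637*(-360) - 24/(-856)))/(4121006 + x(2149)) = (-2444308 + (637*(-360) - 24/(-856)))/(4121006 + 5/(26 + 5*2149)) = (-2444308 + (-229320 - 24*(-1/856)))/(4121006 + 5/(26 + 10745)) = (-2444308 + (-229320 + 3/107))/(4121006 + 5/10771) = (-2444308 - 24537237/107)/(4121006 + 5*(1/10771)) = -286078193/(107*(4121006 + 5/10771)) = -286078193/(107*44387355631/10771) = -286078193/107*10771/44387355631 = -3081348216803/4749447052517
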